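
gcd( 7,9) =1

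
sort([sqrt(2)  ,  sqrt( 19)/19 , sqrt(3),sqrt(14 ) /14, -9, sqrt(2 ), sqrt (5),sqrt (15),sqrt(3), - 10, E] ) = [ - 10,- 9,sqrt( 19)/19,sqrt( 14 )/14 , sqrt( 2),sqrt(2), sqrt (3), sqrt( 3 ), sqrt(5) , E,sqrt( 15)]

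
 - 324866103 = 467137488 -792003591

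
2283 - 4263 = - 1980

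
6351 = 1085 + 5266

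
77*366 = 28182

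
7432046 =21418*347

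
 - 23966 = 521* ( - 46)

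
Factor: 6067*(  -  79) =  - 79^1*6067^1 = - 479293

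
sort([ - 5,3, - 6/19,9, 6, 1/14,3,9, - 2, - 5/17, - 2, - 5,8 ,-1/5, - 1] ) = [ - 5 , - 5, - 2, - 2, - 1, - 6/19, - 5/17, - 1/5,1/14, 3, 3,6,8, 9, 9]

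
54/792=3/44 = 0.07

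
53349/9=17783/3 = 5927.67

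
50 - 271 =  - 221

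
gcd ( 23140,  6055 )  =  5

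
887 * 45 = 39915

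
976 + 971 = 1947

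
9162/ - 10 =  -  917 + 4/5 = - 916.20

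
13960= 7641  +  6319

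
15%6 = 3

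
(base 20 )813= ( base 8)6227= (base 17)b2a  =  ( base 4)302113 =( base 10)3223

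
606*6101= 3697206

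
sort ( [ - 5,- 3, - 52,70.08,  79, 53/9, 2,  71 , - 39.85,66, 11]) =[ - 52,  -  39.85, - 5 ,-3, 2,  53/9, 11,  66,  70.08, 71,79]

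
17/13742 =17/13742 = 0.00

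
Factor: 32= 2^5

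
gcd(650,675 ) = 25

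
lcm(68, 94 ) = 3196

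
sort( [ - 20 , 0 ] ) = [ - 20,0 ] 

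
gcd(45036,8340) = 1668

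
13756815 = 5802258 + 7954557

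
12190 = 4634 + 7556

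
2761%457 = 19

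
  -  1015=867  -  1882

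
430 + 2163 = 2593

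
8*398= 3184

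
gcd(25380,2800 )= 20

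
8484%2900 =2684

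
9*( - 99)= - 891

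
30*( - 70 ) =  - 2100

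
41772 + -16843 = 24929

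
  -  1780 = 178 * ( - 10 ) 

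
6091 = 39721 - 33630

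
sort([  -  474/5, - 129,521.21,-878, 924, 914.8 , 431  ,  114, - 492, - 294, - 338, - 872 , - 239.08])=[ - 878,  -  872, - 492, - 338, - 294, - 239.08, - 129, - 474/5 , 114, 431,521.21,914.8 , 924]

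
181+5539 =5720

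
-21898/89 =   -  247+85/89 = - 246.04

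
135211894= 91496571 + 43715323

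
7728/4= 1932 = 1932.00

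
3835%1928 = 1907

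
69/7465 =69/7465 = 0.01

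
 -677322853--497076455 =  - 180246398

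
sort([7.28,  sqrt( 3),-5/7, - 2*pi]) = [ - 2 * pi, -5/7, sqrt ( 3 ),7.28 ]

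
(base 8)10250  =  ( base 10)4264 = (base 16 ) 10a8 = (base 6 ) 31424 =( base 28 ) 5C8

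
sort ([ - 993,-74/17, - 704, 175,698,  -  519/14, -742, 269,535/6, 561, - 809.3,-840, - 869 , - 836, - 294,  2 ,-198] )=[ - 993, - 869, - 840, - 836, - 809.3,-742,-704,- 294 ,  -  198, - 519/14, - 74/17, 2, 535/6, 175, 269, 561, 698] 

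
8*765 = 6120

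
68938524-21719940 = 47218584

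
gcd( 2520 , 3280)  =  40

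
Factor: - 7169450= -2^1*5^2*223^1*643^1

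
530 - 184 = 346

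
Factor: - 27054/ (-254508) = 27/254 = 2^( - 1)*3^3*127^( - 1 ) 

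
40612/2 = 20306=20306.00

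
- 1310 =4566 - 5876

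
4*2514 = 10056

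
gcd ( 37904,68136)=8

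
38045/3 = 12681 + 2/3   =  12681.67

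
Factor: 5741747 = 11^1*43^1*61^1*199^1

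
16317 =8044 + 8273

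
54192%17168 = 2688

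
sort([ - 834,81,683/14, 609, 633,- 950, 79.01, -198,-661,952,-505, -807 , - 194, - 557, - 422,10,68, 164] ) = [ - 950,  -  834,  -  807, - 661, - 557 , - 505, - 422,-198, - 194,10, 683/14, 68,  79.01, 81, 164,609,633,952]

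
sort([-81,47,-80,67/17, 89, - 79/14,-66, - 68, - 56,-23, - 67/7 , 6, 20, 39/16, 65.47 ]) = [ - 81,-80, -68, - 66, - 56, - 23,-67/7, - 79/14 , 39/16,67/17, 6 , 20, 47,65.47, 89 ] 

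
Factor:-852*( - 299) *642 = 2^3*3^2 * 13^1*23^1*71^1*107^1 = 163548216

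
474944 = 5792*82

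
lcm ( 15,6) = 30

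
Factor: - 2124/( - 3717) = 2^2*7^( - 1) = 4/7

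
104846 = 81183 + 23663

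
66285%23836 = 18613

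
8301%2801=2699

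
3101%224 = 189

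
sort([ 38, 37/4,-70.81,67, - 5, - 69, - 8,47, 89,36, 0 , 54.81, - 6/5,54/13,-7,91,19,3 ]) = [ - 70.81,-69,- 8, - 7,  -  5, - 6/5,0,3,54/13, 37/4 , 19, 36,38,47,54.81,67, 89, 91 ] 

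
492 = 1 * 492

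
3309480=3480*951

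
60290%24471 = 11348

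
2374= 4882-2508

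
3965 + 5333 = 9298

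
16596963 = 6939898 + 9657065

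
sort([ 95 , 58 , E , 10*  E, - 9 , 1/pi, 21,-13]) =[-13, - 9 , 1/pi , E , 21, 10 * E,58, 95 ]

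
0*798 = 0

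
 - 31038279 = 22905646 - 53943925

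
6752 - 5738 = 1014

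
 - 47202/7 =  - 47202/7 = - 6743.14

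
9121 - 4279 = 4842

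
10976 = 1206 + 9770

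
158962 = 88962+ 70000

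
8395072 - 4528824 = 3866248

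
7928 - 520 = 7408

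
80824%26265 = 2029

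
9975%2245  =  995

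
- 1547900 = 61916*(  -  25) 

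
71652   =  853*84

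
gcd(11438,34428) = 38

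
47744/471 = 47744/471 = 101.37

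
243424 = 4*60856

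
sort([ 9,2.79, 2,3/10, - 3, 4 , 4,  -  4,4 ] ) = [ -4,  -  3, 3/10,2, 2.79,4, 4,4, 9]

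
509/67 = 509/67= 7.60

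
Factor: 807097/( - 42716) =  - 2^ ( - 2 )*59^(-1 )*181^ (- 1 )*807097^1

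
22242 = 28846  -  6604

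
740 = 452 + 288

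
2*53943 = 107886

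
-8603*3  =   - 25809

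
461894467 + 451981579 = 913876046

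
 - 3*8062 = - 24186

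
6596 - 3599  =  2997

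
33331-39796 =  - 6465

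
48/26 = 1+11/13 = 1.85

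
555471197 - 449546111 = 105925086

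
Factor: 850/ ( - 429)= -2^1*3^( - 1 )*5^2*11^(-1)*13^( - 1)*17^1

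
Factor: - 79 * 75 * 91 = -539175 = - 3^1 *5^2*7^1* 13^1*79^1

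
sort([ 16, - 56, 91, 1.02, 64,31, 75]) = [ - 56, 1.02 , 16, 31, 64,75, 91]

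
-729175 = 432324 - 1161499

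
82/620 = 41/310 =0.13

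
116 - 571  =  - 455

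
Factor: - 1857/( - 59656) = 2^( - 3)*3^1*619^1*7457^( - 1 )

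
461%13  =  6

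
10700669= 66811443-56110774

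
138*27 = 3726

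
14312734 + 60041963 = 74354697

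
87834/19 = 4622 + 16/19 = 4622.84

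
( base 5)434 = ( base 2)1110111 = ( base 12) 9b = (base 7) 230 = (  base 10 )119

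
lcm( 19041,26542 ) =875886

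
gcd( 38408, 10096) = 8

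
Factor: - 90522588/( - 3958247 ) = 2^2 * 3^1*13^1*41^1 *607^( - 1)*6521^( - 1) * 14153^1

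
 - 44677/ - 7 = 44677/7 = 6382.43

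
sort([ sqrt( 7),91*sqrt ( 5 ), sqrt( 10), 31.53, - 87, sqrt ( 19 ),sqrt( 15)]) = [ - 87, sqrt( 7),sqrt( 10)  ,  sqrt(15 ), sqrt (19),31.53,  91*sqrt(5 )] 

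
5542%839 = 508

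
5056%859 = 761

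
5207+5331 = 10538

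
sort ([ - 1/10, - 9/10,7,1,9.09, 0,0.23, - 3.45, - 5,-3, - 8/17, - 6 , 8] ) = [  -  6, - 5, - 3.45 , - 3, - 9/10, - 8/17, - 1/10 , 0,0.23, 1,7,8, 9.09 ] 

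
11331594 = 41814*271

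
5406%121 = 82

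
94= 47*2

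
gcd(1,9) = 1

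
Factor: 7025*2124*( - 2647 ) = - 2^2*3^2*5^2 * 59^1*281^1*2647^1=   - 39496151700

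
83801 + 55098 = 138899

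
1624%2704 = 1624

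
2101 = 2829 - 728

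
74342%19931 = 14549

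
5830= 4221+1609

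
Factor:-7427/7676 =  - 2^( - 2 )*7^1 * 19^( - 1)*101^ ( - 1)  *  1061^1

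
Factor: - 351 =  - 3^3*13^1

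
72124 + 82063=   154187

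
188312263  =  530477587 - 342165324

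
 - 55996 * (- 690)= 38637240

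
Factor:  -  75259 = -17^1*19^1*233^1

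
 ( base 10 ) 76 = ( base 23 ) 37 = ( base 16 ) 4c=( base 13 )5B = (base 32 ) 2C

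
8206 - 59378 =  - 51172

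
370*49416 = 18283920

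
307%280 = 27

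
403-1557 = -1154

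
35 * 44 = 1540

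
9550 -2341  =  7209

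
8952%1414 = 468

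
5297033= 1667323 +3629710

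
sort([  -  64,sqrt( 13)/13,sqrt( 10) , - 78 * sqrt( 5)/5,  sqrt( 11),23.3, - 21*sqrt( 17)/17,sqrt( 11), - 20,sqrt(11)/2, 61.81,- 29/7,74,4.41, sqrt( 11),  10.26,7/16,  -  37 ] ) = [  -  64,  -  37, - 78*sqrt( 5)/5,  -  20, - 21*sqrt( 17)/17, - 29/7,sqrt( 13)/13,7/16,sqrt(11)/2,sqrt( 10 ) , sqrt( 11),sqrt( 11) , sqrt( 11), 4.41,10.26,23.3,61.81,74]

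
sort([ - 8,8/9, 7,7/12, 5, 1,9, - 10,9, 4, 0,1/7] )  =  [ -10,- 8, 0,1/7, 7/12,8/9,1,4, 5, 7,9,9 ] 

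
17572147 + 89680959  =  107253106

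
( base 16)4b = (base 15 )50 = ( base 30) 2f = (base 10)75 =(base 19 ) 3i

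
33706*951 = 32054406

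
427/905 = 427/905 = 0.47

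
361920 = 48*7540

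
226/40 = 5+13/20 = 5.65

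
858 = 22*39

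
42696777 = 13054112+29642665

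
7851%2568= 147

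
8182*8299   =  67902418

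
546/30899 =546/30899  =  0.02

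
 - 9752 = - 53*184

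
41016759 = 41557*987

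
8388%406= 268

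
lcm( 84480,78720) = 3463680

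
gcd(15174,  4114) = 2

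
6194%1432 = 466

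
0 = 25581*0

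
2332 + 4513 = 6845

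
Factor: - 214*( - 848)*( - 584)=  -  105979648 = - 2^8*53^1*73^1*107^1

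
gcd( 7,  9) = 1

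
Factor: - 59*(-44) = 2596 = 2^2*11^1*59^1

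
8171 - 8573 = -402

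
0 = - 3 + 3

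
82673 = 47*1759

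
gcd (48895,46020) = 5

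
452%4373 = 452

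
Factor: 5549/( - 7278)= - 2^(- 1)*3^( -1) * 31^1*179^1*1213^( - 1) 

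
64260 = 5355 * 12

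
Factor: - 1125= - 3^2*5^3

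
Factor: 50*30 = 2^2 * 3^1*5^3 = 1500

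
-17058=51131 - 68189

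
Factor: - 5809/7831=  -  37^1*41^(  -  1) * 157^1 * 191^(-1 ) 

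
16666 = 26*641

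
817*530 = 433010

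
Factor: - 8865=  - 3^2*5^1*197^1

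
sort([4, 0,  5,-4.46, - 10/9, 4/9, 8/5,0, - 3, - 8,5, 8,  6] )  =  [  -  8, - 4.46,- 3,-10/9, 0, 0,4/9,8/5, 4, 5,  5,6, 8]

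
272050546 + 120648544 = 392699090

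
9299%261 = 164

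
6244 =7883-1639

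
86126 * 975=83972850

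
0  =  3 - 3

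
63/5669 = 63/5669 = 0.01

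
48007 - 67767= - 19760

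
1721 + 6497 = 8218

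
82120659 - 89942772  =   - 7822113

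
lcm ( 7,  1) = 7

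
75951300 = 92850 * 818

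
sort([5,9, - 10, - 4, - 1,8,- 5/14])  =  [ - 10,-4,  -  1, - 5/14, 5,8 , 9 ]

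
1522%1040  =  482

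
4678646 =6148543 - 1469897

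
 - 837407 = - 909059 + 71652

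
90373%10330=7733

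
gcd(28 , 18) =2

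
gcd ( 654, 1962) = 654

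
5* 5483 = 27415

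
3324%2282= 1042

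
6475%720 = 715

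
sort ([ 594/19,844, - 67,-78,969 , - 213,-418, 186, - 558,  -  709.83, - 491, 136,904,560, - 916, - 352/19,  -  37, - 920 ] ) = [ - 920, - 916,-709.83, - 558, - 491,-418,-213 , - 78, - 67, - 37, - 352/19, 594/19, 136, 186, 560 , 844, 904, 969]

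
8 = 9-1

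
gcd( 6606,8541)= 9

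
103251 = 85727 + 17524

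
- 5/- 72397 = 5/72397 = 0.00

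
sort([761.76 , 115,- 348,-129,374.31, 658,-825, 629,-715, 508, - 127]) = [  -  825 ,-715, - 348, - 129,  -  127,  115, 374.31 , 508, 629,658, 761.76] 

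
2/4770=1/2385=0.00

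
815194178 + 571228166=1386422344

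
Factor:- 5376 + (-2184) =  - 7560 = - 2^3*3^3*5^1*7^1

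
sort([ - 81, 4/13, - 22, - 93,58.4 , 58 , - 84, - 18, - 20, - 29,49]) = [ - 93, - 84,  -  81, - 29, - 22, - 20 , - 18, 4/13,49,58,58.4]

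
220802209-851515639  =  -630713430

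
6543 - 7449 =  - 906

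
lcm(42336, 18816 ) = 169344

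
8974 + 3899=12873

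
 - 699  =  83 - 782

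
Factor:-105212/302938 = -58/167 = - 2^1*29^1*167^( - 1)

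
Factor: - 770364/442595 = - 2^2*3^3 * 5^( - 1)*7^1*17^( - 1)*41^( - 1)*127^( - 1) *1019^1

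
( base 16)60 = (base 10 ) 96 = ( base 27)3F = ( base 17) 5b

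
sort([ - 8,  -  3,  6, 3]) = [  -  8, - 3 , 3, 6 ]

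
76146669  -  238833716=  -  162687047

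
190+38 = 228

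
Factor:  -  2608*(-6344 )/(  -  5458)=-8272576/2729 =- 2^6 * 13^1 * 61^1*163^1*2729^(-1)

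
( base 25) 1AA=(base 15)3e0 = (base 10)885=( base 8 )1565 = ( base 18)2D3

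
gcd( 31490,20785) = 5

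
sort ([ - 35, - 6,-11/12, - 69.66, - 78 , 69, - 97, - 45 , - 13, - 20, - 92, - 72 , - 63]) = [-97, - 92, - 78 ,-72, - 69.66, - 63,-45, - 35, -20, - 13, - 6, - 11/12,69 ] 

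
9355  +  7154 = 16509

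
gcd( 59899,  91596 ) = 1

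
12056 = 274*44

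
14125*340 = 4802500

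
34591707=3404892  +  31186815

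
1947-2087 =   -  140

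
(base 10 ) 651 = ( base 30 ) LL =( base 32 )KB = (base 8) 1213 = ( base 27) O3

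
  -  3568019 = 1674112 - 5242131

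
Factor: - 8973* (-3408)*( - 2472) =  - 75593720448=-  2^7*3^4*71^1*103^1*997^1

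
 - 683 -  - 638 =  - 45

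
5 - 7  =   - 2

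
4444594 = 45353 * 98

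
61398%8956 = 7662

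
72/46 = 36/23 = 1.57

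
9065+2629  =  11694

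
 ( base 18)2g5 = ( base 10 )941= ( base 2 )1110101101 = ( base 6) 4205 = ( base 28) 15H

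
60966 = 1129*54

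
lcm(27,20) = 540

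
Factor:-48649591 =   -  48649591^1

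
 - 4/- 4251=4/4251 = 0.00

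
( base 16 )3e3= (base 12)6ab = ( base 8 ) 1743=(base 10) 995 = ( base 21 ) 258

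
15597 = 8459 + 7138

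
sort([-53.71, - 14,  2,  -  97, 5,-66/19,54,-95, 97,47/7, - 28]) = [-97, - 95, - 53.71,-28,-14,-66/19,2 , 5 , 47/7,54,97 ]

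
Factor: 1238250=2^1 * 3^1*5^3 * 13^1*127^1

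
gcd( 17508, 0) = 17508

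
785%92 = 49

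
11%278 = 11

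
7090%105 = 55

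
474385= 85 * 5581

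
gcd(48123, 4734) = 9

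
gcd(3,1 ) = 1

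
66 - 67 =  - 1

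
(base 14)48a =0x38a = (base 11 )754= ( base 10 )906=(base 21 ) 213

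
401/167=2 + 67/167=2.40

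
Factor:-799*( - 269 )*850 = 2^1*5^2*17^2*47^1 * 269^1 = 182691350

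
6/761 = 6/761 = 0.01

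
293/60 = 293/60 = 4.88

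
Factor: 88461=3^2*9829^1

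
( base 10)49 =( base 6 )121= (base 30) 1J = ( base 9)54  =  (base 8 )61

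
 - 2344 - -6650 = 4306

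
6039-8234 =-2195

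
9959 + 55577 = 65536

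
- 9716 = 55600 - 65316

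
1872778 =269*6962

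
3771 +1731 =5502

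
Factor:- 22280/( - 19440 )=557/486 =2^(-1)*3^( - 5)*557^1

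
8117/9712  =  8117/9712 = 0.84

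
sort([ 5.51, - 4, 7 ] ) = [ - 4, 5.51, 7]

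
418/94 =4+21/47 = 4.45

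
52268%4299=680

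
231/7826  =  33/1118 = 0.03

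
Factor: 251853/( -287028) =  - 179/204 = - 2^( - 2)*3^( - 1) * 17^ (-1 )*179^1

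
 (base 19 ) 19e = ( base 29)io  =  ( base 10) 546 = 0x222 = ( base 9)666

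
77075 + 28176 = 105251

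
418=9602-9184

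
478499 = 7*68357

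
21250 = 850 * 25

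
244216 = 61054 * 4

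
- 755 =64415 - 65170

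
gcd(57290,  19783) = 1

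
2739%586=395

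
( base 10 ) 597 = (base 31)J8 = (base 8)1125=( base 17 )212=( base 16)255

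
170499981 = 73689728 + 96810253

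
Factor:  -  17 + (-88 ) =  - 3^1*5^1*7^1 = - 105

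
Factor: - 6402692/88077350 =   -  2^1*5^( - 2)*19^(-1)*23^ ( - 1)*29^ (-1)*139^(  -  1)*1051^1*1523^1 = - 3201346/44038675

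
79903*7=559321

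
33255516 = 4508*7377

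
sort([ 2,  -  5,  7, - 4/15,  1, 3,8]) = [ - 5,-4/15,  1,2, 3,  7,8 ] 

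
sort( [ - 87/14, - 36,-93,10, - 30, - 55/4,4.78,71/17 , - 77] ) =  [ - 93, - 77,  -  36,  -  30, - 55/4, - 87/14,71/17, 4.78,10]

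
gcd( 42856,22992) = 8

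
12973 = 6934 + 6039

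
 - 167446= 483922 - 651368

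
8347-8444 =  - 97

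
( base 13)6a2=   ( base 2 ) 10001111010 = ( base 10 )1146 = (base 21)2CC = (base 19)336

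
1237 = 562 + 675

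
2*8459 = 16918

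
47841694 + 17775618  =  65617312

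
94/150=47/75=0.63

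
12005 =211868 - 199863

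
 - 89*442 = -39338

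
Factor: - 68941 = -71^1*971^1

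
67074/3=22358 = 22358.00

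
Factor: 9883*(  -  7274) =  - 71888942= - 2^1*3637^1* 9883^1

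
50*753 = 37650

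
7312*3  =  21936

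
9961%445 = 171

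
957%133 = 26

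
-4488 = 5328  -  9816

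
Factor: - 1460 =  - 2^2*5^1*73^1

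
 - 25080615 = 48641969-73722584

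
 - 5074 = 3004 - 8078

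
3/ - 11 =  - 3/11 = - 0.27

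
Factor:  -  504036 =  - 2^2*3^3 * 13^1*359^1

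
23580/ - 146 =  - 162 + 36/73=- 161.51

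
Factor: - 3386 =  - 2^1*1693^1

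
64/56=1 + 1/7 = 1.14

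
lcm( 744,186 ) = 744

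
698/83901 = 698/83901 = 0.01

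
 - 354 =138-492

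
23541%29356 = 23541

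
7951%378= 13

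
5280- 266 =5014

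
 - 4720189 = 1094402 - 5814591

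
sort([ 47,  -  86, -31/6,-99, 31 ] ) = [- 99, - 86, - 31/6,31, 47 ]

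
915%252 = 159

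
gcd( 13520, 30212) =52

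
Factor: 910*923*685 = 2^1*5^2*7^1*13^2*71^1*137^1 = 575352050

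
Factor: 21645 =3^2 * 5^1*13^1*37^1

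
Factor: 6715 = 5^1*17^1*79^1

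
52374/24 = 8729/4 = 2182.25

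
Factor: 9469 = 17^1*557^1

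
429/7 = 429/7= 61.29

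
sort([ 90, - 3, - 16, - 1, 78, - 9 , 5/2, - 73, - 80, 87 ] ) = [ - 80, - 73, - 16, - 9,  -  3, - 1,  5/2,78,87,90] 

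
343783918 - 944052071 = -600268153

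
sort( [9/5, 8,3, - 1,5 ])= [ - 1, 9/5,3, 5,8]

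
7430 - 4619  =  2811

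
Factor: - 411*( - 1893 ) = 3^2 * 137^1*631^1 =778023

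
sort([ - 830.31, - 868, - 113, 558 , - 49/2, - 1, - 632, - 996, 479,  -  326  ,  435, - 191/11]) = [-996, - 868, - 830.31 , - 632, - 326, - 113, - 49/2, - 191/11, - 1, 435 , 479,558 ]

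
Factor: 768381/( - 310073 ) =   -  3^1*41^1 * 43^ ( - 1)*6247^1* 7211^( - 1 )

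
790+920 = 1710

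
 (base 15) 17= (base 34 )M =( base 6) 34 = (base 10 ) 22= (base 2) 10110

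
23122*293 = 6774746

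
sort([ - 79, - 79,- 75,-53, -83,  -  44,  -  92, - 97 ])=[ - 97, - 92, - 83, - 79, - 79, - 75, - 53, - 44]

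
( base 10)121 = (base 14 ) 89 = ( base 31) 3s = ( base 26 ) 4h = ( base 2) 1111001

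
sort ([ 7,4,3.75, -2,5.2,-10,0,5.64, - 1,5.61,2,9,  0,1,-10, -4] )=[-10, - 10, - 4, - 2, - 1, 0,0, 1,2 , 3.75, 4, 5.2,  5.61,5.64,7 , 9]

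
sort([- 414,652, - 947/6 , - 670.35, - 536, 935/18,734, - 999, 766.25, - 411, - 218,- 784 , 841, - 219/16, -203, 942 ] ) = [ - 999,- 784, - 670.35,-536,-414, - 411,-218 , - 203, - 947/6, -219/16, 935/18, 652, 734,766.25,841,942]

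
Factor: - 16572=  - 2^2*3^1*1381^1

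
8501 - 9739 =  - 1238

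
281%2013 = 281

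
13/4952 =13/4952 = 0.00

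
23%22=1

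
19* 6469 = 122911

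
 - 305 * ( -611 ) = 186355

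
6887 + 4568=11455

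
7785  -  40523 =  - 32738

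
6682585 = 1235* 5411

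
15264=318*48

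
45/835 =9/167 = 0.05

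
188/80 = 2 +7/20 =2.35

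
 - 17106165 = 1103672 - 18209837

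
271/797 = 271/797  =  0.34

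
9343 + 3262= 12605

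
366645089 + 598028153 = 964673242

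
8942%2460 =1562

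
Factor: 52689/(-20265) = -13/5 = -5^( - 1)* 13^1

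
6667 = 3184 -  - 3483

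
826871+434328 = 1261199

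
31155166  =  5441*5726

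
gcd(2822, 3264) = 34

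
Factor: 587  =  587^1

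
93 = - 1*( - 93)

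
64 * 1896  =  121344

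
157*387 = 60759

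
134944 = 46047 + 88897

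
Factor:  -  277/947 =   -  277^1*947^( - 1)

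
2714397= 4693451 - 1979054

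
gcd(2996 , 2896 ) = 4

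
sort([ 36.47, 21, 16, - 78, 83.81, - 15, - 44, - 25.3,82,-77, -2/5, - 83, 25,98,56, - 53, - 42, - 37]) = [- 83,-78, - 77, - 53,- 44 ,  -  42, - 37, - 25.3,  -  15 ,-2/5,16, 21, 25,36.47, 56, 82,83.81,98 ] 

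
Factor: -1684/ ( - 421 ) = 4 =2^2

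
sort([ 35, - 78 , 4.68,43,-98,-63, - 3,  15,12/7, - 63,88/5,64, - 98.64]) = [ - 98.64, - 98, - 78, - 63, - 63, - 3,12/7,4.68,15,88/5,35,43,  64]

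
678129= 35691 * 19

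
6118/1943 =3  +  289/1943 = 3.15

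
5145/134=5145/134 = 38.40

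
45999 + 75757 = 121756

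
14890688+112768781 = 127659469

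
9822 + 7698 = 17520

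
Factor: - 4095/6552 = - 2^( - 3)*5^1  =  - 5/8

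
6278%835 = 433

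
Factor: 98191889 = 8831^1*11119^1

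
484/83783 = 484/83783 = 0.01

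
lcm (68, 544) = 544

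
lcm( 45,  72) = 360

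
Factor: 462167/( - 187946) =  - 2^( - 1) * 11^(  -  1) * 37^1*8543^( - 1)*12491^1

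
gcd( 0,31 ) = 31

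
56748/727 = 56748/727 =78.06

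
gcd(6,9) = 3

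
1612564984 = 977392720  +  635172264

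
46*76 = 3496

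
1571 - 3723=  - 2152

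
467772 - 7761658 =  -  7293886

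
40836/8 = 10209/2=   5104.50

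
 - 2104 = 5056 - 7160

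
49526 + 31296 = 80822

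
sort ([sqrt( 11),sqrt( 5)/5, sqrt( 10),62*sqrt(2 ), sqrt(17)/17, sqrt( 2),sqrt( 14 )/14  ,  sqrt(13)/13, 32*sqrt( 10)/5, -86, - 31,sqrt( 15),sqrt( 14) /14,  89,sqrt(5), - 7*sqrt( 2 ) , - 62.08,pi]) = [ - 86,  -  62.08,-31, - 7*sqrt( 2 ),sqrt( 17) /17, sqrt( 14) /14, sqrt(14)/14,sqrt( 13)/13,sqrt( 5 )/5,sqrt( 2),sqrt( 5),pi, sqrt( 10),sqrt(11 ), sqrt( 15), 32*sqrt(10 ) /5,62 *sqrt( 2),89 ]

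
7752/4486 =1+1633/2243=1.73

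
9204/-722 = -13 + 91/361  =  -12.75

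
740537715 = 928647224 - 188109509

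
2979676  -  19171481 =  - 16191805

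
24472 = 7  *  3496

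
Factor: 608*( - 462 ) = -2^6  *3^1*7^1 * 11^1 * 19^1 = - 280896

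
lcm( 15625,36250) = 906250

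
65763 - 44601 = 21162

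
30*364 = 10920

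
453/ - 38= - 12+ 3/38  =  -11.92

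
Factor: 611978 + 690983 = 11^1*31^1*3821^1=1302961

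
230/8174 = 115/4087 = 0.03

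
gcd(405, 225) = 45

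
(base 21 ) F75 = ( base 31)719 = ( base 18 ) 12fh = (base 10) 6767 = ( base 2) 1101001101111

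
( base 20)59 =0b1101101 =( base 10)109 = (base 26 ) 45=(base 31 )3g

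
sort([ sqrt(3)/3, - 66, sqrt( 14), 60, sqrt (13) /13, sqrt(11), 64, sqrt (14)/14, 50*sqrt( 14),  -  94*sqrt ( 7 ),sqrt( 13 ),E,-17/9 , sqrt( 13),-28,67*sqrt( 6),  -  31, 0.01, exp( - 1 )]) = [ - 94  *sqrt(7 ), -66, - 31,-28, - 17/9,0.01, sqrt( 14) /14 , sqrt(13 )/13, exp( - 1 ),sqrt( 3)/3 , E, sqrt( 11 ),sqrt( 13), sqrt( 13),sqrt( 14) , 60,  64, 67*sqrt( 6),50*sqrt( 14)]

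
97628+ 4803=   102431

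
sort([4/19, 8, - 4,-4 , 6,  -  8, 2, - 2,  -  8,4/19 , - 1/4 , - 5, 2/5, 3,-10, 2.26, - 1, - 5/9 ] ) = [ - 10, - 8,-8, - 5,-4, - 4, - 2, - 1, - 5/9, - 1/4,4/19, 4/19,2/5,2, 2.26 , 3,6, 8 ] 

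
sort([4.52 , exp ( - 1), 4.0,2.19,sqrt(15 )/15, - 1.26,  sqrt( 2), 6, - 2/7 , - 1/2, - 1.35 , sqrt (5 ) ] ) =[ - 1.35, - 1.26, - 1/2 , - 2/7 , sqrt(15)/15,exp( - 1),sqrt( 2), 2.19,sqrt( 5),4.0,4.52,6 ]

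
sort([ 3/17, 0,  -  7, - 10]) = [ - 10, - 7,0,3/17 ] 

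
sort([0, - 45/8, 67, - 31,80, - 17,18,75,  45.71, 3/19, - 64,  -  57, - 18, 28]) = [  -  64, - 57, - 31, - 18, -17, - 45/8,0,3/19,18,28 , 45.71,67,75 , 80]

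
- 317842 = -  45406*7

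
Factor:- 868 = - 2^2*7^1*31^1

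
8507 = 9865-1358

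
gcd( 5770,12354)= 2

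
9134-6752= 2382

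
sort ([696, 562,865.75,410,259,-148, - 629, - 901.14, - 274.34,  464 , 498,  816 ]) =[ -901.14, - 629,  -  274.34, -148,259, 410,464,498, 562,696,816,865.75 ] 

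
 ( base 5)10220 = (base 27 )pa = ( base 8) 1255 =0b1010101101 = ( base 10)685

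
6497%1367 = 1029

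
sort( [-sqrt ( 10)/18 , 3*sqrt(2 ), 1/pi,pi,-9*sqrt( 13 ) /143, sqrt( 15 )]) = [ - 9*sqrt(13)/143, - sqrt( 10)/18, 1/pi, pi,sqrt( 15) , 3*sqrt( 2 ) ]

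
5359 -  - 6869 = 12228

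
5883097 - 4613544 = 1269553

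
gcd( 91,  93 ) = 1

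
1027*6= 6162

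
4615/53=87 + 4/53  =  87.08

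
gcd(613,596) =1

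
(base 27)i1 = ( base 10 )487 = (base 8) 747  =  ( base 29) gn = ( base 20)147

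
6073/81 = 6073/81 = 74.98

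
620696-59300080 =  - 58679384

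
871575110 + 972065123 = 1843640233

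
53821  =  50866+2955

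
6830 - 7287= -457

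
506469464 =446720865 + 59748599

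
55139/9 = 55139/9 = 6126.56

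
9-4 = 5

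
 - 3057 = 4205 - 7262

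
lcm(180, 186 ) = 5580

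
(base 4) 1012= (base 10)70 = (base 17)42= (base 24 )2m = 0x46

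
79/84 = 79/84 = 0.94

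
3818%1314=1190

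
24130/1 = 24130 = 24130.00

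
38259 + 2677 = 40936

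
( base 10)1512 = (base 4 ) 113220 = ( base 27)220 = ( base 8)2750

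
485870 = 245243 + 240627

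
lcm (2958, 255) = 14790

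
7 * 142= 994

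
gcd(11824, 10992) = 16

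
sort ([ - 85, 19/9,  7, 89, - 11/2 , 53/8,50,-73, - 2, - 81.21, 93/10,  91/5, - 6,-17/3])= [ - 85,  -  81.21, - 73, - 6,  -  17/3, - 11/2, - 2, 19/9,  53/8,  7,93/10,91/5, 50, 89]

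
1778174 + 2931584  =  4709758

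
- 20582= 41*(  -  502)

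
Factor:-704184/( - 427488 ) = 2^(-2)*13^1*37^1*73^( - 1 ) = 481/292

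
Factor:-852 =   -  2^2 * 3^1*71^1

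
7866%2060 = 1686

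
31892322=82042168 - 50149846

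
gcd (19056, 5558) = 794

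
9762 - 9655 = 107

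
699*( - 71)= - 49629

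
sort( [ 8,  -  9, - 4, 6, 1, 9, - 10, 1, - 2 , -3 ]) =[ - 10, - 9, - 4, - 3, - 2,1, 1,  6, 8  ,  9 ]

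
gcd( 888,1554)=222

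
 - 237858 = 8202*( - 29 )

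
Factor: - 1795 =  - 5^1 * 359^1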